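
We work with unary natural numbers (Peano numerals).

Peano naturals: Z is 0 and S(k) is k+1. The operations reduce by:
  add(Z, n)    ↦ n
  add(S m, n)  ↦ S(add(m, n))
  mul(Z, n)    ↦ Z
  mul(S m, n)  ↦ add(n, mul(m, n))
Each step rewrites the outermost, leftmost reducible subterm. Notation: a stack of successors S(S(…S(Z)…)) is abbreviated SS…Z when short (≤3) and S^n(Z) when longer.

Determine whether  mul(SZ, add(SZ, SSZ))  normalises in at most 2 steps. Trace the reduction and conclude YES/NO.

  start: mul(SZ, add(SZ, SSZ))
  →1  add(add(SZ, SSZ), mul(Z, add(SZ, SSZ)))
  →2  add(S(add(Z, SSZ)), mul(Z, add(SZ, SSZ)))

Answer: NO — after 2 steps the term is add(S(add(Z, SSZ)), mul(Z, add(SZ, SSZ))), not yet normal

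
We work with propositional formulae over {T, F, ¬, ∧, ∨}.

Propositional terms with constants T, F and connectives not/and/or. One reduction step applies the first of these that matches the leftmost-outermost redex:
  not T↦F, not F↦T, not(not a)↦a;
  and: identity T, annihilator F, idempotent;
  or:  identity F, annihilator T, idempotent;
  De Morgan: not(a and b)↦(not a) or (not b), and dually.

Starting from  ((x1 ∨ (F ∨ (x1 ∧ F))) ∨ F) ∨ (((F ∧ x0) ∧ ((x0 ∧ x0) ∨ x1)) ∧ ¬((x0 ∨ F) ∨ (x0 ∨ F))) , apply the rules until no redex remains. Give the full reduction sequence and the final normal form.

  start: ((x1 ∨ (F ∨ (x1 ∧ F))) ∨ F) ∨ (((F ∧ x0) ∧ ((x0 ∧ x0) ∨ x1)) ∧ ¬((x0 ∨ F) ∨ (x0 ∨ F)))
  [1] (x1 ∨ (F ∨ (x1 ∧ F))) ∨ (((F ∧ x0) ∧ ((x0 ∧ x0) ∨ x1)) ∧ ¬((x0 ∨ F) ∨ (x0 ∨ F)))
  [2] (x1 ∨ (x1 ∧ F)) ∨ (((F ∧ x0) ∧ ((x0 ∧ x0) ∨ x1)) ∧ ¬((x0 ∨ F) ∨ (x0 ∨ F)))
  [3] (x1 ∨ F) ∨ (((F ∧ x0) ∧ ((x0 ∧ x0) ∨ x1)) ∧ ¬((x0 ∨ F) ∨ (x0 ∨ F)))
  [4] x1 ∨ (((F ∧ x0) ∧ ((x0 ∧ x0) ∨ x1)) ∧ ¬((x0 ∨ F) ∨ (x0 ∨ F)))
  [5] x1 ∨ ((F ∧ ((x0 ∧ x0) ∨ x1)) ∧ ¬((x0 ∨ F) ∨ (x0 ∨ F)))
  [6] x1 ∨ (F ∧ ¬((x0 ∨ F) ∨ (x0 ∨ F)))
  [7] x1 ∨ F
  [8] x1

Answer: normal form = x1  (in 8 steps)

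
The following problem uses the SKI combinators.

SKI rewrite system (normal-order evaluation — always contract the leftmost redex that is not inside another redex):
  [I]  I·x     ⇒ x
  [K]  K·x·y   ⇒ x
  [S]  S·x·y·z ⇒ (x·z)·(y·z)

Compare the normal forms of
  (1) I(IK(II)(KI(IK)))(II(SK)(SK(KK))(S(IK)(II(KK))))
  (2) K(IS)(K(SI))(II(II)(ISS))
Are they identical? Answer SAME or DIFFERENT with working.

Term A:
  start: I(IK(II)(KI(IK)))(II(SK)(SK(KK))(S(IK)(II(KK))))
  [1] IK(II)(KI(IK))(II(SK)(SK(KK))(S(IK)(II(KK))))
  [2] K(II)(KI(IK))(II(SK)(SK(KK))(S(IK)(II(KK))))
  [3] II(II(SK)(SK(KK))(S(IK)(II(KK))))
  [4] I(II(SK)(SK(KK))(S(IK)(II(KK))))
  [5] II(SK)(SK(KK))(S(IK)(II(KK)))
  [6] I(SK)(SK(KK))(S(IK)(II(KK)))
  [7] SK(SK(KK))(S(IK)(II(KK)))
  [8] K(S(IK)(II(KK)))(SK(KK)(S(IK)(II(KK))))
  [9] S(IK)(II(KK))
  [10] SK(II(KK))
  [11] SK(I(KK))
  [12] SK(KK)

Term B:
  start: K(IS)(K(SI))(II(II)(ISS))
  [1] IS(II(II)(ISS))
  [2] S(II(II)(ISS))
  [3] S(I(II)(ISS))
  [4] S(II(ISS))
  [5] S(I(ISS))
  [6] S(ISS)
  [7] S(SS)

Answer: DIFFERENT — A ⇓ SK(KK), B ⇓ S(SS)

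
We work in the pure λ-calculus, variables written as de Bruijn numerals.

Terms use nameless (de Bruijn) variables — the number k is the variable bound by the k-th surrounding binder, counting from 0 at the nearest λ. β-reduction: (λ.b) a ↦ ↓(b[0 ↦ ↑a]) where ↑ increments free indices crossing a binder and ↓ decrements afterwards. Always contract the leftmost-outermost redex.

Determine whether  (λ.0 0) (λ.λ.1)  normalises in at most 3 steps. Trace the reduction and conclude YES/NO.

  start: (λ.0 0) (λ.λ.1)
  [1] (λ.λ.1) (λ.λ.1)
  [2] λ.λ.λ.1

Answer: YES — reaches normal form λ.λ.λ.1 in 2 ≤ 3 steps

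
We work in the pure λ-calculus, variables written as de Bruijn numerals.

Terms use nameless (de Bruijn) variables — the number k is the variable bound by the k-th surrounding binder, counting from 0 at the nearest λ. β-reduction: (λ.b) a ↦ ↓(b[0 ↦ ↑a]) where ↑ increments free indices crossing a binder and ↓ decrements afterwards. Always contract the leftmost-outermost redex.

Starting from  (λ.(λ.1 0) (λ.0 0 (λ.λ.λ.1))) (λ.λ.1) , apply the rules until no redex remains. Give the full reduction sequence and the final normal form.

Answer: normal form = λ.λ.0 0 (λ.λ.λ.1)  (in 3 steps)

Reduction:
  start: (λ.(λ.1 0) (λ.0 0 (λ.λ.λ.1))) (λ.λ.1)
  →1  (λ.(λ.λ.1) 0) (λ.0 0 (λ.λ.λ.1))
  →2  (λ.λ.1) (λ.0 0 (λ.λ.λ.1))
  →3  λ.λ.0 0 (λ.λ.λ.1)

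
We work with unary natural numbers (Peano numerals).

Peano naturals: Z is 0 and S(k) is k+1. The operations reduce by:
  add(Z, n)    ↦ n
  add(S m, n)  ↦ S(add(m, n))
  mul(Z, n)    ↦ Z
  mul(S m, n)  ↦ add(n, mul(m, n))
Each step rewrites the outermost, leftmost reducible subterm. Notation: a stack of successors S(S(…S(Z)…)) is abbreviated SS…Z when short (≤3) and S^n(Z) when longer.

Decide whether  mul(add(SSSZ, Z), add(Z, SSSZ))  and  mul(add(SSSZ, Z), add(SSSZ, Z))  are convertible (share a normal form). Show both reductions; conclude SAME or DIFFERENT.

Term A:
  start: mul(add(SSSZ, Z), add(Z, SSSZ))
  [1] mul(S(add(SSZ, Z)), add(Z, SSSZ))
  [2] add(add(Z, SSSZ), mul(add(SSZ, Z), add(Z, SSSZ)))
  [3] add(SSSZ, mul(add(SSZ, Z), add(Z, SSSZ)))
  [4] S(add(SSZ, mul(add(SSZ, Z), add(Z, SSSZ))))
  [5] S(S(add(SZ, mul(add(SSZ, Z), add(Z, SSSZ)))))
  [6] S(S(S(add(Z, mul(add(SSZ, Z), add(Z, SSSZ))))))
  [7] S(S(S(mul(add(SSZ, Z), add(Z, SSSZ)))))
  [8] S(S(S(mul(S(add(SZ, Z)), add(Z, SSSZ)))))
  [9] S(S(S(add(add(Z, SSSZ), mul(add(SZ, Z), add(Z, SSSZ))))))
  [10] S(S(S(add(SSSZ, mul(add(SZ, Z), add(Z, SSSZ))))))
  [11] S(S(S(S(add(SSZ, mul(add(SZ, Z), add(Z, SSSZ)))))))
  [12] S(S(S(S(S(add(SZ, mul(add(SZ, Z), add(Z, SSSZ))))))))
  [13] S(S(S(S(S(S(add(Z, mul(add(SZ, Z), add(Z, SSSZ)))))))))
  [14] S(S(S(S(S(S(mul(add(SZ, Z), add(Z, SSSZ))))))))
  [15] S(S(S(S(S(S(mul(S(add(Z, Z)), add(Z, SSSZ))))))))
  [16] S(S(S(S(S(S(add(add(Z, SSSZ), mul(add(Z, Z), add(Z, SSSZ)))))))))
  [17] S(S(S(S(S(S(add(SSSZ, mul(add(Z, Z), add(Z, SSSZ)))))))))
  [18] S(S(S(S(S(S(S(add(SSZ, mul(add(Z, Z), add(Z, SSSZ))))))))))
  [19] S(S(S(S(S(S(S(S(add(SZ, mul(add(Z, Z), add(Z, SSSZ)))))))))))
  [20] S(S(S(S(S(S(S(S(S(add(Z, mul(add(Z, Z), add(Z, SSSZ))))))))))))
  [21] S(S(S(S(S(S(S(S(S(mul(add(Z, Z), add(Z, SSSZ)))))))))))
  [22] S(S(S(S(S(S(S(S(S(mul(Z, add(Z, SSSZ)))))))))))
  [23] S^9(Z)

Term B:
  start: mul(add(SSSZ, Z), add(SSSZ, Z))
  [1] mul(S(add(SSZ, Z)), add(SSSZ, Z))
  [2] add(add(SSSZ, Z), mul(add(SSZ, Z), add(SSSZ, Z)))
  [3] add(S(add(SSZ, Z)), mul(add(SSZ, Z), add(SSSZ, Z)))
  [4] S(add(add(SSZ, Z), mul(add(SSZ, Z), add(SSSZ, Z))))
  [5] S(add(S(add(SZ, Z)), mul(add(SSZ, Z), add(SSSZ, Z))))
  [6] S(S(add(add(SZ, Z), mul(add(SSZ, Z), add(SSSZ, Z)))))
  [7] S(S(add(S(add(Z, Z)), mul(add(SSZ, Z), add(SSSZ, Z)))))
  [8] S(S(S(add(add(Z, Z), mul(add(SSZ, Z), add(SSSZ, Z))))))
  [9] S(S(S(add(Z, mul(add(SSZ, Z), add(SSSZ, Z))))))
  [10] S(S(S(mul(add(SSZ, Z), add(SSSZ, Z)))))
  [11] S(S(S(mul(S(add(SZ, Z)), add(SSSZ, Z)))))
  [12] S(S(S(add(add(SSSZ, Z), mul(add(SZ, Z), add(SSSZ, Z))))))
  [13] S(S(S(add(S(add(SSZ, Z)), mul(add(SZ, Z), add(SSSZ, Z))))))
  [14] S(S(S(S(add(add(SSZ, Z), mul(add(SZ, Z), add(SSSZ, Z)))))))
  [15] S(S(S(S(add(S(add(SZ, Z)), mul(add(SZ, Z), add(SSSZ, Z)))))))
  [16] S(S(S(S(S(add(add(SZ, Z), mul(add(SZ, Z), add(SSSZ, Z))))))))
  [17] S(S(S(S(S(add(S(add(Z, Z)), mul(add(SZ, Z), add(SSSZ, Z))))))))
  [18] S(S(S(S(S(S(add(add(Z, Z), mul(add(SZ, Z), add(SSSZ, Z)))))))))
  [19] S(S(S(S(S(S(add(Z, mul(add(SZ, Z), add(SSSZ, Z)))))))))
  [20] S(S(S(S(S(S(mul(add(SZ, Z), add(SSSZ, Z))))))))
  [21] S(S(S(S(S(S(mul(S(add(Z, Z)), add(SSSZ, Z))))))))
  [22] S(S(S(S(S(S(add(add(SSSZ, Z), mul(add(Z, Z), add(SSSZ, Z)))))))))
  [23] S(S(S(S(S(S(add(S(add(SSZ, Z)), mul(add(Z, Z), add(SSSZ, Z)))))))))
  [24] S(S(S(S(S(S(S(add(add(SSZ, Z), mul(add(Z, Z), add(SSSZ, Z))))))))))
  [25] S(S(S(S(S(S(S(add(S(add(SZ, Z)), mul(add(Z, Z), add(SSSZ, Z))))))))))
  [26] S(S(S(S(S(S(S(S(add(add(SZ, Z), mul(add(Z, Z), add(SSSZ, Z)))))))))))
  [27] S(S(S(S(S(S(S(S(add(S(add(Z, Z)), mul(add(Z, Z), add(SSSZ, Z)))))))))))
  [28] S(S(S(S(S(S(S(S(S(add(add(Z, Z), mul(add(Z, Z), add(SSSZ, Z))))))))))))
  [29] S(S(S(S(S(S(S(S(S(add(Z, mul(add(Z, Z), add(SSSZ, Z))))))))))))
  [30] S(S(S(S(S(S(S(S(S(mul(add(Z, Z), add(SSSZ, Z)))))))))))
  [31] S(S(S(S(S(S(S(S(S(mul(Z, add(SSSZ, Z)))))))))))
  [32] S^9(Z)

Answer: SAME — A ⇓ S^9(Z), B ⇓ S^9(Z)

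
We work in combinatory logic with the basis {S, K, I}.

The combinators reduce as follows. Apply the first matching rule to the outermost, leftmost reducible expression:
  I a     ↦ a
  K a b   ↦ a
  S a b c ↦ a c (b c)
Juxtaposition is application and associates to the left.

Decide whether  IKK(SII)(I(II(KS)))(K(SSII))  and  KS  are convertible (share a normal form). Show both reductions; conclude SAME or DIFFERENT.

Answer: SAME — A ⇓ KS, B ⇓ KS

Derivation:
Term A:
  start: IKK(SII)(I(II(KS)))(K(SSII))
  →1  KK(SII)(I(II(KS)))(K(SSII))
  →2  K(I(II(KS)))(K(SSII))
  →3  I(II(KS))
  →4  II(KS)
  →5  I(KS)
  →6  KS

Term B:
  start: KS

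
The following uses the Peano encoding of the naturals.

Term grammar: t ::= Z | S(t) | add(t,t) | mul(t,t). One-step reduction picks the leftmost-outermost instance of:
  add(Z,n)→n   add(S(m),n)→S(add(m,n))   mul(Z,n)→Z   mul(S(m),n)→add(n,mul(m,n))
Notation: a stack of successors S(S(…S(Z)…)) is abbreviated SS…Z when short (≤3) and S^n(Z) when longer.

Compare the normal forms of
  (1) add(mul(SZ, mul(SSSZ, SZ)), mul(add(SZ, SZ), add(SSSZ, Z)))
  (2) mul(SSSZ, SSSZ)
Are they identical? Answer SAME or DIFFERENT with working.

Term A:
  start: add(mul(SZ, mul(SSSZ, SZ)), mul(add(SZ, SZ), add(SSSZ, Z)))
  [1] add(add(mul(SSSZ, SZ), mul(Z, mul(SSSZ, SZ))), mul(add(SZ, SZ), add(SSSZ, Z)))
  [2] add(add(add(SZ, mul(SSZ, SZ)), mul(Z, mul(SSSZ, SZ))), mul(add(SZ, SZ), add(SSSZ, Z)))
  [3] add(add(S(add(Z, mul(SSZ, SZ))), mul(Z, mul(SSSZ, SZ))), mul(add(SZ, SZ), add(SSSZ, Z)))
  [4] add(S(add(add(Z, mul(SSZ, SZ)), mul(Z, mul(SSSZ, SZ)))), mul(add(SZ, SZ), add(SSSZ, Z)))
  [5] S(add(add(add(Z, mul(SSZ, SZ)), mul(Z, mul(SSSZ, SZ))), mul(add(SZ, SZ), add(SSSZ, Z))))
  [6] S(add(add(mul(SSZ, SZ), mul(Z, mul(SSSZ, SZ))), mul(add(SZ, SZ), add(SSSZ, Z))))
  [7] S(add(add(add(SZ, mul(SZ, SZ)), mul(Z, mul(SSSZ, SZ))), mul(add(SZ, SZ), add(SSSZ, Z))))
  [8] S(add(add(S(add(Z, mul(SZ, SZ))), mul(Z, mul(SSSZ, SZ))), mul(add(SZ, SZ), add(SSSZ, Z))))
  [9] S(add(S(add(add(Z, mul(SZ, SZ)), mul(Z, mul(SSSZ, SZ)))), mul(add(SZ, SZ), add(SSSZ, Z))))
  [10] S(S(add(add(add(Z, mul(SZ, SZ)), mul(Z, mul(SSSZ, SZ))), mul(add(SZ, SZ), add(SSSZ, Z)))))
  [11] S(S(add(add(mul(SZ, SZ), mul(Z, mul(SSSZ, SZ))), mul(add(SZ, SZ), add(SSSZ, Z)))))
  [12] S(S(add(add(add(SZ, mul(Z, SZ)), mul(Z, mul(SSSZ, SZ))), mul(add(SZ, SZ), add(SSSZ, Z)))))
  [13] S(S(add(add(S(add(Z, mul(Z, SZ))), mul(Z, mul(SSSZ, SZ))), mul(add(SZ, SZ), add(SSSZ, Z)))))
  [14] S(S(add(S(add(add(Z, mul(Z, SZ)), mul(Z, mul(SSSZ, SZ)))), mul(add(SZ, SZ), add(SSSZ, Z)))))
  [15] S(S(S(add(add(add(Z, mul(Z, SZ)), mul(Z, mul(SSSZ, SZ))), mul(add(SZ, SZ), add(SSSZ, Z))))))
  [16] S(S(S(add(add(mul(Z, SZ), mul(Z, mul(SSSZ, SZ))), mul(add(SZ, SZ), add(SSSZ, Z))))))
  [17] S(S(S(add(add(Z, mul(Z, mul(SSSZ, SZ))), mul(add(SZ, SZ), add(SSSZ, Z))))))
  [18] S(S(S(add(mul(Z, mul(SSSZ, SZ)), mul(add(SZ, SZ), add(SSSZ, Z))))))
  [19] S(S(S(add(Z, mul(add(SZ, SZ), add(SSSZ, Z))))))
  [20] S(S(S(mul(add(SZ, SZ), add(SSSZ, Z)))))
  [21] S(S(S(mul(S(add(Z, SZ)), add(SSSZ, Z)))))
  [22] S(S(S(add(add(SSSZ, Z), mul(add(Z, SZ), add(SSSZ, Z))))))
  [23] S(S(S(add(S(add(SSZ, Z)), mul(add(Z, SZ), add(SSSZ, Z))))))
  [24] S(S(S(S(add(add(SSZ, Z), mul(add(Z, SZ), add(SSSZ, Z)))))))
  [25] S(S(S(S(add(S(add(SZ, Z)), mul(add(Z, SZ), add(SSSZ, Z)))))))
  [26] S(S(S(S(S(add(add(SZ, Z), mul(add(Z, SZ), add(SSSZ, Z))))))))
  [27] S(S(S(S(S(add(S(add(Z, Z)), mul(add(Z, SZ), add(SSSZ, Z))))))))
  [28] S(S(S(S(S(S(add(add(Z, Z), mul(add(Z, SZ), add(SSSZ, Z)))))))))
  [29] S(S(S(S(S(S(add(Z, mul(add(Z, SZ), add(SSSZ, Z)))))))))
  [30] S(S(S(S(S(S(mul(add(Z, SZ), add(SSSZ, Z))))))))
  [31] S(S(S(S(S(S(mul(SZ, add(SSSZ, Z))))))))
  [32] S(S(S(S(S(S(add(add(SSSZ, Z), mul(Z, add(SSSZ, Z)))))))))
  [33] S(S(S(S(S(S(add(S(add(SSZ, Z)), mul(Z, add(SSSZ, Z)))))))))
  [34] S(S(S(S(S(S(S(add(add(SSZ, Z), mul(Z, add(SSSZ, Z))))))))))
  [35] S(S(S(S(S(S(S(add(S(add(SZ, Z)), mul(Z, add(SSSZ, Z))))))))))
  [36] S(S(S(S(S(S(S(S(add(add(SZ, Z), mul(Z, add(SSSZ, Z)))))))))))
  [37] S(S(S(S(S(S(S(S(add(S(add(Z, Z)), mul(Z, add(SSSZ, Z)))))))))))
  [38] S(S(S(S(S(S(S(S(S(add(add(Z, Z), mul(Z, add(SSSZ, Z))))))))))))
  [39] S(S(S(S(S(S(S(S(S(add(Z, mul(Z, add(SSSZ, Z))))))))))))
  [40] S(S(S(S(S(S(S(S(S(mul(Z, add(SSSZ, Z)))))))))))
  [41] S^9(Z)

Term B:
  start: mul(SSSZ, SSSZ)
  [1] add(SSSZ, mul(SSZ, SSSZ))
  [2] S(add(SSZ, mul(SSZ, SSSZ)))
  [3] S(S(add(SZ, mul(SSZ, SSSZ))))
  [4] S(S(S(add(Z, mul(SSZ, SSSZ)))))
  [5] S(S(S(mul(SSZ, SSSZ))))
  [6] S(S(S(add(SSSZ, mul(SZ, SSSZ)))))
  [7] S(S(S(S(add(SSZ, mul(SZ, SSSZ))))))
  [8] S(S(S(S(S(add(SZ, mul(SZ, SSSZ)))))))
  [9] S(S(S(S(S(S(add(Z, mul(SZ, SSSZ))))))))
  [10] S(S(S(S(S(S(mul(SZ, SSSZ)))))))
  [11] S(S(S(S(S(S(add(SSSZ, mul(Z, SSSZ))))))))
  [12] S(S(S(S(S(S(S(add(SSZ, mul(Z, SSSZ)))))))))
  [13] S(S(S(S(S(S(S(S(add(SZ, mul(Z, SSSZ))))))))))
  [14] S(S(S(S(S(S(S(S(S(add(Z, mul(Z, SSSZ)))))))))))
  [15] S(S(S(S(S(S(S(S(S(mul(Z, SSSZ))))))))))
  [16] S^9(Z)

Answer: SAME — A ⇓ S^9(Z), B ⇓ S^9(Z)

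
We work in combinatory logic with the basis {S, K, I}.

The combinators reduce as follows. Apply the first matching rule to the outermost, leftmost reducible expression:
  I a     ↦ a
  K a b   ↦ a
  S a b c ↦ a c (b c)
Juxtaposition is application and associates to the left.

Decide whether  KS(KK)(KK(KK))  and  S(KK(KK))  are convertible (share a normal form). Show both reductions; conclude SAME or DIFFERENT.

Term A:
  start: KS(KK)(KK(KK))
  [1] S(KK(KK))
  [2] SK

Term B:
  start: S(KK(KK))
  [1] SK

Answer: SAME — A ⇓ SK, B ⇓ SK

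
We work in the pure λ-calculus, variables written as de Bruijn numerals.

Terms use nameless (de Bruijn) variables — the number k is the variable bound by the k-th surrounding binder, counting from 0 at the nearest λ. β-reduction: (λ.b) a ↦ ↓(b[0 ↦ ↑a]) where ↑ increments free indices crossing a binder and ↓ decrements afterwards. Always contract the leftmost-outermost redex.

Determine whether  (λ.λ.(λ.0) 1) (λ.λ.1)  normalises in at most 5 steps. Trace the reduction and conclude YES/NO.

Answer: YES — reaches normal form λ.λ.λ.1 in 2 ≤ 5 steps

Working:
  start: (λ.λ.(λ.0) 1) (λ.λ.1)
  [1] λ.(λ.0) (λ.λ.1)
  [2] λ.λ.λ.1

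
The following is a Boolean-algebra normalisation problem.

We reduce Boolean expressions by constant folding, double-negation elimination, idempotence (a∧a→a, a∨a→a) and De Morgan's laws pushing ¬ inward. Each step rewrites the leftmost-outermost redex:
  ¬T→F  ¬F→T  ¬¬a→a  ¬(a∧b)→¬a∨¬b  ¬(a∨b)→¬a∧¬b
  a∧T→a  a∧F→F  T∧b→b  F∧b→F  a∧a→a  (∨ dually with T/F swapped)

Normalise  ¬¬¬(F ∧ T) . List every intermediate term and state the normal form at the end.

Answer: normal form = T  (in 4 steps)

Working:
  start: ¬¬¬(F ∧ T)
  step 1: ¬(F ∧ T)
  step 2: ¬F ∨ ¬T
  step 3: T ∨ ¬T
  step 4: T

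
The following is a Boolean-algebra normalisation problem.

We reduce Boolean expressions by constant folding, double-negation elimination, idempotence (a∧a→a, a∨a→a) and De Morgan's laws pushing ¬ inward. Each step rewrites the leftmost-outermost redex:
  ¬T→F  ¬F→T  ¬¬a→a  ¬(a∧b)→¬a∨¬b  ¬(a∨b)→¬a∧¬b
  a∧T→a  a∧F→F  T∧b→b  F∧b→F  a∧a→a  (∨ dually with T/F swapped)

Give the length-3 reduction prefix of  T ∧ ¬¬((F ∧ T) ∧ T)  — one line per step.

  start: T ∧ ¬¬((F ∧ T) ∧ T)
  step 1: ¬¬((F ∧ T) ∧ T)
  step 2: (F ∧ T) ∧ T
  step 3: F ∧ T

Answer: after 3 steps: F ∧ T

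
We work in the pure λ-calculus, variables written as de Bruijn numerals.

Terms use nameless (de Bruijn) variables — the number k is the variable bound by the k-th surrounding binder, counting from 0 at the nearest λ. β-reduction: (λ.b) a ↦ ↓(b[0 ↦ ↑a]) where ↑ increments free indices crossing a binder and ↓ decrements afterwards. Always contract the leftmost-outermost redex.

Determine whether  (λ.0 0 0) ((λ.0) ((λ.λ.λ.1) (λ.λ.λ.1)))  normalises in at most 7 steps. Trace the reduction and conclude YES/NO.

Answer: YES — reaches normal form λ.λ.1 in 7 ≤ 7 steps

Working:
  start: (λ.0 0 0) ((λ.0) ((λ.λ.λ.1) (λ.λ.λ.1)))
  step 1: (λ.0) ((λ.λ.λ.1) (λ.λ.λ.1)) ((λ.0) ((λ.λ.λ.1) (λ.λ.λ.1))) ((λ.0) ((λ.λ.λ.1) (λ.λ.λ.1)))
  step 2: (λ.λ.λ.1) (λ.λ.λ.1) ((λ.0) ((λ.λ.λ.1) (λ.λ.λ.1))) ((λ.0) ((λ.λ.λ.1) (λ.λ.λ.1)))
  step 3: (λ.λ.1) ((λ.0) ((λ.λ.λ.1) (λ.λ.λ.1))) ((λ.0) ((λ.λ.λ.1) (λ.λ.λ.1)))
  step 4: (λ.(λ.0) ((λ.λ.λ.1) (λ.λ.λ.1))) ((λ.0) ((λ.λ.λ.1) (λ.λ.λ.1)))
  step 5: (λ.0) ((λ.λ.λ.1) (λ.λ.λ.1))
  step 6: (λ.λ.λ.1) (λ.λ.λ.1)
  step 7: λ.λ.1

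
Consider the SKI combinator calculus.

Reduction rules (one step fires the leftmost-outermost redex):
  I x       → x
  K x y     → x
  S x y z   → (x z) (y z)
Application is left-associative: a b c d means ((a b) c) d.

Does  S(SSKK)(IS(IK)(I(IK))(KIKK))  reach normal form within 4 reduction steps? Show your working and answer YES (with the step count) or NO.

  start: S(SSKK)(IS(IK)(I(IK))(KIKK))
  →1  S(SK(KK))(IS(IK)(I(IK))(KIKK))
  →2  S(SK(KK))(S(IK)(I(IK))(KIKK))
  →3  S(SK(KK))(IK(KIKK)(I(IK)(KIKK)))
  →4  S(SK(KK))(K(KIKK)(I(IK)(KIKK)))

Answer: NO — after 4 steps the term is S(SK(KK))(K(KIKK)(I(IK)(KIKK))), not yet normal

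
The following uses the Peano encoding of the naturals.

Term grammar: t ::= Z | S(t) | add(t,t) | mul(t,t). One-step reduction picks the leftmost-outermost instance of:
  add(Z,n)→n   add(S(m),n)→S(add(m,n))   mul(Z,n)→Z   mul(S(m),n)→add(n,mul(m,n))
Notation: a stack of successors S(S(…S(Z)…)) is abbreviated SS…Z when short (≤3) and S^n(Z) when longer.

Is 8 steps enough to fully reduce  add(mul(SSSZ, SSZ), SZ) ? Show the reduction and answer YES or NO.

Answer: NO — after 8 steps the term is S(S(add(S(add(SZ, mul(SZ, SSZ))), SZ))), not yet normal

Derivation:
  start: add(mul(SSSZ, SSZ), SZ)
  →1  add(add(SSZ, mul(SSZ, SSZ)), SZ)
  →2  add(S(add(SZ, mul(SSZ, SSZ))), SZ)
  →3  S(add(add(SZ, mul(SSZ, SSZ)), SZ))
  →4  S(add(S(add(Z, mul(SSZ, SSZ))), SZ))
  →5  S(S(add(add(Z, mul(SSZ, SSZ)), SZ)))
  →6  S(S(add(mul(SSZ, SSZ), SZ)))
  →7  S(S(add(add(SSZ, mul(SZ, SSZ)), SZ)))
  →8  S(S(add(S(add(SZ, mul(SZ, SSZ))), SZ)))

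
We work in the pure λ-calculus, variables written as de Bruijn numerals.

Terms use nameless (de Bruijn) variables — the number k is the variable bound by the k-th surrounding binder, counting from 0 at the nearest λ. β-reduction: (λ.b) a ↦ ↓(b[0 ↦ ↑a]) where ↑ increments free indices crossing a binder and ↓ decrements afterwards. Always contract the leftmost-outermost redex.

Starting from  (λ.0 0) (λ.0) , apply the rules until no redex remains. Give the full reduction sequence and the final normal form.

Answer: normal form = λ.0  (in 2 steps)

Reduction:
  start: (λ.0 0) (λ.0)
  [1] (λ.0) (λ.0)
  [2] λ.0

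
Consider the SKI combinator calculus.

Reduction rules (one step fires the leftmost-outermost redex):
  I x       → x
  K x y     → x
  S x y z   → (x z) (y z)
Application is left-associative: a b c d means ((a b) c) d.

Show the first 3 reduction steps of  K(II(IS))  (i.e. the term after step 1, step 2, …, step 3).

  start: K(II(IS))
  →1  K(I(IS))
  →2  K(IS)
  →3  KS

Answer: after 3 steps: KS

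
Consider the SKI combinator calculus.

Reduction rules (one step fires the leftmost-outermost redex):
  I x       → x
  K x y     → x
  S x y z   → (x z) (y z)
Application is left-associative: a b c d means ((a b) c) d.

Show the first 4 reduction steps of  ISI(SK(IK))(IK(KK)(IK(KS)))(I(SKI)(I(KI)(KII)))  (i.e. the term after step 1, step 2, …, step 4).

Answer: after 4 steps: K(KK)(IK(KS))(SK(IK)(IK(KK)(IK(KS))))(I(SKI)(I(KI)(KII)))

Working:
  start: ISI(SK(IK))(IK(KK)(IK(KS)))(I(SKI)(I(KI)(KII)))
  step 1: SI(SK(IK))(IK(KK)(IK(KS)))(I(SKI)(I(KI)(KII)))
  step 2: I(IK(KK)(IK(KS)))(SK(IK)(IK(KK)(IK(KS))))(I(SKI)(I(KI)(KII)))
  step 3: IK(KK)(IK(KS))(SK(IK)(IK(KK)(IK(KS))))(I(SKI)(I(KI)(KII)))
  step 4: K(KK)(IK(KS))(SK(IK)(IK(KK)(IK(KS))))(I(SKI)(I(KI)(KII)))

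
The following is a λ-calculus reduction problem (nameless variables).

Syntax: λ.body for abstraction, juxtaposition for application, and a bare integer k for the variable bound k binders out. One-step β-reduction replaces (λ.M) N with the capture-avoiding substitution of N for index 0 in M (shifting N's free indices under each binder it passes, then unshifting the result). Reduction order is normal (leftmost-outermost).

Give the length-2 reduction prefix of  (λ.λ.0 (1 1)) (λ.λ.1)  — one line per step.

  start: (λ.λ.0 (1 1)) (λ.λ.1)
  →1  λ.0 ((λ.λ.1) (λ.λ.1))
  →2  λ.0 (λ.λ.λ.1)

Answer: after 2 steps: λ.0 (λ.λ.λ.1)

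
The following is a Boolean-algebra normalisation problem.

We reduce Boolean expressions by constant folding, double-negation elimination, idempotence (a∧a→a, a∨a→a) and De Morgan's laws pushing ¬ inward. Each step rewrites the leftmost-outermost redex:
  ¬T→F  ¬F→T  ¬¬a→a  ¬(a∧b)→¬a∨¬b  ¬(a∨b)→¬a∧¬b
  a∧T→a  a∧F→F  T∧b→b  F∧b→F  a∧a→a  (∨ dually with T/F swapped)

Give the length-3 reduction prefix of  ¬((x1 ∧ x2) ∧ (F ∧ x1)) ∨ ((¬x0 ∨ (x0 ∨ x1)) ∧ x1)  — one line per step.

Answer: after 3 steps: ((¬x1 ∨ ¬x2) ∨ (¬F ∨ ¬x1)) ∨ ((¬x0 ∨ (x0 ∨ x1)) ∧ x1)

Reduction:
  start: ¬((x1 ∧ x2) ∧ (F ∧ x1)) ∨ ((¬x0 ∨ (x0 ∨ x1)) ∧ x1)
  →1  (¬(x1 ∧ x2) ∨ ¬(F ∧ x1)) ∨ ((¬x0 ∨ (x0 ∨ x1)) ∧ x1)
  →2  ((¬x1 ∨ ¬x2) ∨ ¬(F ∧ x1)) ∨ ((¬x0 ∨ (x0 ∨ x1)) ∧ x1)
  →3  ((¬x1 ∨ ¬x2) ∨ (¬F ∨ ¬x1)) ∨ ((¬x0 ∨ (x0 ∨ x1)) ∧ x1)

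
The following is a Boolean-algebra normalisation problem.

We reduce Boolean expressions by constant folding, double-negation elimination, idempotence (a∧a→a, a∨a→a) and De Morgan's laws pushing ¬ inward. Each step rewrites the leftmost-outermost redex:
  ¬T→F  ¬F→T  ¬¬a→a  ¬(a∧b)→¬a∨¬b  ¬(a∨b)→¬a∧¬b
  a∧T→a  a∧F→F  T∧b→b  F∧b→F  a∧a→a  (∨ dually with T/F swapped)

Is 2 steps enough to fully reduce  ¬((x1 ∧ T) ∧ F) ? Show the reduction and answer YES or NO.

  start: ¬((x1 ∧ T) ∧ F)
  step 1: ¬(x1 ∧ T) ∨ ¬F
  step 2: (¬x1 ∨ ¬T) ∨ ¬F

Answer: NO — after 2 steps the term is (¬x1 ∨ ¬T) ∨ ¬F, not yet normal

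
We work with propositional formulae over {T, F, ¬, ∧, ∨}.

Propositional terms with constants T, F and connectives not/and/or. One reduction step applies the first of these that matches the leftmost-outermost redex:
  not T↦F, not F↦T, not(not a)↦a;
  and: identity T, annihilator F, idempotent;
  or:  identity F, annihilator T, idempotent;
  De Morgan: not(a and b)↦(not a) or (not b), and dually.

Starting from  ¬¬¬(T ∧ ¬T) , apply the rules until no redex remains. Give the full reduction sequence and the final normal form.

  start: ¬¬¬(T ∧ ¬T)
  [1] ¬(T ∧ ¬T)
  [2] ¬T ∨ ¬¬T
  [3] F ∨ ¬¬T
  [4] ¬¬T
  [5] T

Answer: normal form = T  (in 5 steps)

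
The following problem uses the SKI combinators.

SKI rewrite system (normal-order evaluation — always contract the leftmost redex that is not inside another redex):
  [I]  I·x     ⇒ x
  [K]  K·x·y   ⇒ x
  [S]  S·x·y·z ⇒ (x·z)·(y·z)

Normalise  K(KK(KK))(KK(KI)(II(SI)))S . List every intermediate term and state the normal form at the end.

  start: K(KK(KK))(KK(KI)(II(SI)))S
  step 1: KK(KK)S
  step 2: KS

Answer: normal form = KS  (in 2 steps)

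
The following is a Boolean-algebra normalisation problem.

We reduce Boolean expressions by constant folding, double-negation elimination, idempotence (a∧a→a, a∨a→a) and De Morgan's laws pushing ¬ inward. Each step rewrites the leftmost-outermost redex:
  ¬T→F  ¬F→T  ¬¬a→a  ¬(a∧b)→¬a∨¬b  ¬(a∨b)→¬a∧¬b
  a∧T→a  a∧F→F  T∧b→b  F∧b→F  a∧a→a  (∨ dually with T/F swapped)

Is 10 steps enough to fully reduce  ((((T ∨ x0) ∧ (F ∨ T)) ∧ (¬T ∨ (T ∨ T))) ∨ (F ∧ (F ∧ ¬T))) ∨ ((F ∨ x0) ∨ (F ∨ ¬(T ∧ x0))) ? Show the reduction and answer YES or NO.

Answer: YES — reaches normal form T in 9 ≤ 10 steps

Derivation:
  start: ((((T ∨ x0) ∧ (F ∨ T)) ∧ (¬T ∨ (T ∨ T))) ∨ (F ∧ (F ∧ ¬T))) ∨ ((F ∨ x0) ∨ (F ∨ ¬(T ∧ x0)))
  [1] (((T ∧ (F ∨ T)) ∧ (¬T ∨ (T ∨ T))) ∨ (F ∧ (F ∧ ¬T))) ∨ ((F ∨ x0) ∨ (F ∨ ¬(T ∧ x0)))
  [2] (((F ∨ T) ∧ (¬T ∨ (T ∨ T))) ∨ (F ∧ (F ∧ ¬T))) ∨ ((F ∨ x0) ∨ (F ∨ ¬(T ∧ x0)))
  [3] ((T ∧ (¬T ∨ (T ∨ T))) ∨ (F ∧ (F ∧ ¬T))) ∨ ((F ∨ x0) ∨ (F ∨ ¬(T ∧ x0)))
  [4] ((¬T ∨ (T ∨ T)) ∨ (F ∧ (F ∧ ¬T))) ∨ ((F ∨ x0) ∨ (F ∨ ¬(T ∧ x0)))
  [5] ((F ∨ (T ∨ T)) ∨ (F ∧ (F ∧ ¬T))) ∨ ((F ∨ x0) ∨ (F ∨ ¬(T ∧ x0)))
  [6] ((T ∨ T) ∨ (F ∧ (F ∧ ¬T))) ∨ ((F ∨ x0) ∨ (F ∨ ¬(T ∧ x0)))
  [7] (T ∨ (F ∧ (F ∧ ¬T))) ∨ ((F ∨ x0) ∨ (F ∨ ¬(T ∧ x0)))
  [8] T ∨ ((F ∨ x0) ∨ (F ∨ ¬(T ∧ x0)))
  [9] T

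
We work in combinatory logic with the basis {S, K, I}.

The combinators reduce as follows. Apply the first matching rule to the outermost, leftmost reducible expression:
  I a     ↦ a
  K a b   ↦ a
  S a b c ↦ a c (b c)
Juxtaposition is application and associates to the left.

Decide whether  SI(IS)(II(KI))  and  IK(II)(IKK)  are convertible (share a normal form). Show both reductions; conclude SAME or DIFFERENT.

Answer: SAME — A ⇓ I, B ⇓ I

Working:
Term A:
  start: SI(IS)(II(KI))
  step 1: I(II(KI))(IS(II(KI)))
  step 2: II(KI)(IS(II(KI)))
  step 3: I(KI)(IS(II(KI)))
  step 4: KI(IS(II(KI)))
  step 5: I

Term B:
  start: IK(II)(IKK)
  step 1: K(II)(IKK)
  step 2: II
  step 3: I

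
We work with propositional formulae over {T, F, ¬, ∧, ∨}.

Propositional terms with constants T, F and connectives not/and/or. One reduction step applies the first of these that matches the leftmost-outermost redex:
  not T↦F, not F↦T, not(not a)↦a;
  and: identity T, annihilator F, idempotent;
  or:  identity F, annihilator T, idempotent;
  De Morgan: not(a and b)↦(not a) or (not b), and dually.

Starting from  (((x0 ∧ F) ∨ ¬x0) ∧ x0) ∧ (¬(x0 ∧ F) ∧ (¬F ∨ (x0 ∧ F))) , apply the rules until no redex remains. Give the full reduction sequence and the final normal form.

  start: (((x0 ∧ F) ∨ ¬x0) ∧ x0) ∧ (¬(x0 ∧ F) ∧ (¬F ∨ (x0 ∧ F)))
  →1  ((F ∨ ¬x0) ∧ x0) ∧ (¬(x0 ∧ F) ∧ (¬F ∨ (x0 ∧ F)))
  →2  (¬x0 ∧ x0) ∧ (¬(x0 ∧ F) ∧ (¬F ∨ (x0 ∧ F)))
  →3  (¬x0 ∧ x0) ∧ ((¬x0 ∨ ¬F) ∧ (¬F ∨ (x0 ∧ F)))
  →4  (¬x0 ∧ x0) ∧ ((¬x0 ∨ T) ∧ (¬F ∨ (x0 ∧ F)))
  →5  (¬x0 ∧ x0) ∧ (T ∧ (¬F ∨ (x0 ∧ F)))
  →6  (¬x0 ∧ x0) ∧ (¬F ∨ (x0 ∧ F))
  →7  (¬x0 ∧ x0) ∧ (T ∨ (x0 ∧ F))
  →8  (¬x0 ∧ x0) ∧ T
  →9  ¬x0 ∧ x0

Answer: normal form = ¬x0 ∧ x0  (in 9 steps)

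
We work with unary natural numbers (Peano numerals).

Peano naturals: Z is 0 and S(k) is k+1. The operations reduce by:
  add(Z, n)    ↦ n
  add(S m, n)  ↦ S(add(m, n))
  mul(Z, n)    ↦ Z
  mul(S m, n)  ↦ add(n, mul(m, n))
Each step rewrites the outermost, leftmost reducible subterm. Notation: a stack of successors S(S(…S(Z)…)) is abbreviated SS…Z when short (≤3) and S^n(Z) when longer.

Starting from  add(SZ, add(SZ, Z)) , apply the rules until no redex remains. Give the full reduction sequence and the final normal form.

Answer: normal form = SSZ  (in 4 steps)

Reduction:
  start: add(SZ, add(SZ, Z))
  step 1: S(add(Z, add(SZ, Z)))
  step 2: S(add(SZ, Z))
  step 3: S(S(add(Z, Z)))
  step 4: SSZ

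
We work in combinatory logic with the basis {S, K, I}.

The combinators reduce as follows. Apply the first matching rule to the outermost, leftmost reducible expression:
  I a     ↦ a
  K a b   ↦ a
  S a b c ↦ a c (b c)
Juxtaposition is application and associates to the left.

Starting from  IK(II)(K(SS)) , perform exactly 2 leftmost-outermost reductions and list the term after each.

  start: IK(II)(K(SS))
  [1] K(II)(K(SS))
  [2] II

Answer: after 2 steps: II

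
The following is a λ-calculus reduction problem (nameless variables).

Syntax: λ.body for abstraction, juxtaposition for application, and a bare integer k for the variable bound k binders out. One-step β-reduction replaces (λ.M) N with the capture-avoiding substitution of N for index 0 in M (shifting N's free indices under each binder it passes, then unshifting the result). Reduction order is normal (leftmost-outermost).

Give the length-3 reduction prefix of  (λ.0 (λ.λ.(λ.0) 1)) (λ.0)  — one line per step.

  start: (λ.0 (λ.λ.(λ.0) 1)) (λ.0)
  step 1: (λ.0) (λ.λ.(λ.0) 1)
  step 2: λ.λ.(λ.0) 1
  step 3: λ.λ.1

Answer: after 3 steps: λ.λ.1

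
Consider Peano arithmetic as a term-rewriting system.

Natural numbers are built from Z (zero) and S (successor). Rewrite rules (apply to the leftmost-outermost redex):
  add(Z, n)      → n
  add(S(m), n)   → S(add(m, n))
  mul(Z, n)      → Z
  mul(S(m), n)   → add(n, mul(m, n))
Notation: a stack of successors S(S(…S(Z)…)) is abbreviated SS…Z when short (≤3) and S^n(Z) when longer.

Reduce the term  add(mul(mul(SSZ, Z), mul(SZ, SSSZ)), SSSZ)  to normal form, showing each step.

Answer: normal form = SSSZ  (in 7 steps)

Working:
  start: add(mul(mul(SSZ, Z), mul(SZ, SSSZ)), SSSZ)
  [1] add(mul(add(Z, mul(SZ, Z)), mul(SZ, SSSZ)), SSSZ)
  [2] add(mul(mul(SZ, Z), mul(SZ, SSSZ)), SSSZ)
  [3] add(mul(add(Z, mul(Z, Z)), mul(SZ, SSSZ)), SSSZ)
  [4] add(mul(mul(Z, Z), mul(SZ, SSSZ)), SSSZ)
  [5] add(mul(Z, mul(SZ, SSSZ)), SSSZ)
  [6] add(Z, SSSZ)
  [7] SSSZ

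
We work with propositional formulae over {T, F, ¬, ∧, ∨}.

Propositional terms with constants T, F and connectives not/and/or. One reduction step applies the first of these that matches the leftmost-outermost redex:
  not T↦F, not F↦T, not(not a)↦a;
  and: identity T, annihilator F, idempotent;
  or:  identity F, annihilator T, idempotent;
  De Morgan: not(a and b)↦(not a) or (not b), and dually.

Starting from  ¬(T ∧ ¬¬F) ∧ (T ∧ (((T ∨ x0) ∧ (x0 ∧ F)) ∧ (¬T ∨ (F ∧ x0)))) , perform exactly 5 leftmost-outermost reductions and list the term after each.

  start: ¬(T ∧ ¬¬F) ∧ (T ∧ (((T ∨ x0) ∧ (x0 ∧ F)) ∧ (¬T ∨ (F ∧ x0))))
  →1  (¬T ∨ ¬¬¬F) ∧ (T ∧ (((T ∨ x0) ∧ (x0 ∧ F)) ∧ (¬T ∨ (F ∧ x0))))
  →2  (F ∨ ¬¬¬F) ∧ (T ∧ (((T ∨ x0) ∧ (x0 ∧ F)) ∧ (¬T ∨ (F ∧ x0))))
  →3  ¬¬¬F ∧ (T ∧ (((T ∨ x0) ∧ (x0 ∧ F)) ∧ (¬T ∨ (F ∧ x0))))
  →4  ¬F ∧ (T ∧ (((T ∨ x0) ∧ (x0 ∧ F)) ∧ (¬T ∨ (F ∧ x0))))
  →5  T ∧ (T ∧ (((T ∨ x0) ∧ (x0 ∧ F)) ∧ (¬T ∨ (F ∧ x0))))

Answer: after 5 steps: T ∧ (T ∧ (((T ∨ x0) ∧ (x0 ∧ F)) ∧ (¬T ∨ (F ∧ x0))))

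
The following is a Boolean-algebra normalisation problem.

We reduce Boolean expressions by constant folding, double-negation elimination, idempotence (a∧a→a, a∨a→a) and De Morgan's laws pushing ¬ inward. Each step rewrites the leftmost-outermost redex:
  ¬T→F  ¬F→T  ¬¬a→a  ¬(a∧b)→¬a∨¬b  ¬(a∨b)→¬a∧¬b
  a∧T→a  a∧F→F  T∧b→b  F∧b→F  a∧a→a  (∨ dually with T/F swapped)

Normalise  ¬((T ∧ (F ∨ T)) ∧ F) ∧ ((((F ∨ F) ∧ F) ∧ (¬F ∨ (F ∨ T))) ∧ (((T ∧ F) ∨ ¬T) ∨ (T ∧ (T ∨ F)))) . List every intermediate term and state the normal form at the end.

  start: ¬((T ∧ (F ∨ T)) ∧ F) ∧ ((((F ∨ F) ∧ F) ∧ (¬F ∨ (F ∨ T))) ∧ (((T ∧ F) ∨ ¬T) ∨ (T ∧ (T ∨ F))))
  →1  (¬(T ∧ (F ∨ T)) ∨ ¬F) ∧ ((((F ∨ F) ∧ F) ∧ (¬F ∨ (F ∨ T))) ∧ (((T ∧ F) ∨ ¬T) ∨ (T ∧ (T ∨ F))))
  →2  ((¬T ∨ ¬(F ∨ T)) ∨ ¬F) ∧ ((((F ∨ F) ∧ F) ∧ (¬F ∨ (F ∨ T))) ∧ (((T ∧ F) ∨ ¬T) ∨ (T ∧ (T ∨ F))))
  →3  ((F ∨ ¬(F ∨ T)) ∨ ¬F) ∧ ((((F ∨ F) ∧ F) ∧ (¬F ∨ (F ∨ T))) ∧ (((T ∧ F) ∨ ¬T) ∨ (T ∧ (T ∨ F))))
  →4  (¬(F ∨ T) ∨ ¬F) ∧ ((((F ∨ F) ∧ F) ∧ (¬F ∨ (F ∨ T))) ∧ (((T ∧ F) ∨ ¬T) ∨ (T ∧ (T ∨ F))))
  →5  ((¬F ∧ ¬T) ∨ ¬F) ∧ ((((F ∨ F) ∧ F) ∧ (¬F ∨ (F ∨ T))) ∧ (((T ∧ F) ∨ ¬T) ∨ (T ∧ (T ∨ F))))
  →6  ((T ∧ ¬T) ∨ ¬F) ∧ ((((F ∨ F) ∧ F) ∧ (¬F ∨ (F ∨ T))) ∧ (((T ∧ F) ∨ ¬T) ∨ (T ∧ (T ∨ F))))
  →7  (¬T ∨ ¬F) ∧ ((((F ∨ F) ∧ F) ∧ (¬F ∨ (F ∨ T))) ∧ (((T ∧ F) ∨ ¬T) ∨ (T ∧ (T ∨ F))))
  →8  (F ∨ ¬F) ∧ ((((F ∨ F) ∧ F) ∧ (¬F ∨ (F ∨ T))) ∧ (((T ∧ F) ∨ ¬T) ∨ (T ∧ (T ∨ F))))
  →9  ¬F ∧ ((((F ∨ F) ∧ F) ∧ (¬F ∨ (F ∨ T))) ∧ (((T ∧ F) ∨ ¬T) ∨ (T ∧ (T ∨ F))))
  →10  T ∧ ((((F ∨ F) ∧ F) ∧ (¬F ∨ (F ∨ T))) ∧ (((T ∧ F) ∨ ¬T) ∨ (T ∧ (T ∨ F))))
  →11  (((F ∨ F) ∧ F) ∧ (¬F ∨ (F ∨ T))) ∧ (((T ∧ F) ∨ ¬T) ∨ (T ∧ (T ∨ F)))
  →12  (F ∧ (¬F ∨ (F ∨ T))) ∧ (((T ∧ F) ∨ ¬T) ∨ (T ∧ (T ∨ F)))
  →13  F ∧ (((T ∧ F) ∨ ¬T) ∨ (T ∧ (T ∨ F)))
  →14  F

Answer: normal form = F  (in 14 steps)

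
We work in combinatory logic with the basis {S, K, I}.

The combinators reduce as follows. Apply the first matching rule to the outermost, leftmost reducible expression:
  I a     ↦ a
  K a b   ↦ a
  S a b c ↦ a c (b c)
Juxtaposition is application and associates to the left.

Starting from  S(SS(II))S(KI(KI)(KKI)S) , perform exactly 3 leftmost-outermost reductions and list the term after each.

  start: S(SS(II))S(KI(KI)(KKI)S)
  step 1: SS(II)(KI(KI)(KKI)S)(S(KI(KI)(KKI)S))
  step 2: S(KI(KI)(KKI)S)(II(KI(KI)(KKI)S))(S(KI(KI)(KKI)S))
  step 3: KI(KI)(KKI)S(S(KI(KI)(KKI)S))(II(KI(KI)(KKI)S)(S(KI(KI)(KKI)S)))

Answer: after 3 steps: KI(KI)(KKI)S(S(KI(KI)(KKI)S))(II(KI(KI)(KKI)S)(S(KI(KI)(KKI)S)))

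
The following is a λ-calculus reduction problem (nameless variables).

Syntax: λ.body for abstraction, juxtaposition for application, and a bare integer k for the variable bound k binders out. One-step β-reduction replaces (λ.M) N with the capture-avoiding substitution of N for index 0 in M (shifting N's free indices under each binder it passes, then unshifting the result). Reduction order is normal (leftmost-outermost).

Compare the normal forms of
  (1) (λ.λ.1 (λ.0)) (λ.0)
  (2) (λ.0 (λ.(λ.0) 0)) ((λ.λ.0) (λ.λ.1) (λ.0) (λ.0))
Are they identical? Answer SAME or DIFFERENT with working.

Answer: DIFFERENT — A ⇓ λ.λ.0, B ⇓ λ.0

Working:
Term A:
  start: (λ.λ.1 (λ.0)) (λ.0)
  →1  λ.(λ.0) (λ.0)
  →2  λ.λ.0

Term B:
  start: (λ.0 (λ.(λ.0) 0)) ((λ.λ.0) (λ.λ.1) (λ.0) (λ.0))
  →1  (λ.λ.0) (λ.λ.1) (λ.0) (λ.0) (λ.(λ.0) 0)
  →2  (λ.0) (λ.0) (λ.0) (λ.(λ.0) 0)
  →3  (λ.0) (λ.0) (λ.(λ.0) 0)
  →4  (λ.0) (λ.(λ.0) 0)
  →5  λ.(λ.0) 0
  →6  λ.0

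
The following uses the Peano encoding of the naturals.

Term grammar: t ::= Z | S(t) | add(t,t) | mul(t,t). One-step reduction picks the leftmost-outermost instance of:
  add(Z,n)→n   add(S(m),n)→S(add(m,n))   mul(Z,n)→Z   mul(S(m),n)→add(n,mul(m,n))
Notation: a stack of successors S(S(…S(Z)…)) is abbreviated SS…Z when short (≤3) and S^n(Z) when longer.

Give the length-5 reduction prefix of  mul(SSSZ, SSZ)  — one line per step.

Answer: after 5 steps: S(S(add(SSZ, mul(SZ, SSZ))))

Working:
  start: mul(SSSZ, SSZ)
  [1] add(SSZ, mul(SSZ, SSZ))
  [2] S(add(SZ, mul(SSZ, SSZ)))
  [3] S(S(add(Z, mul(SSZ, SSZ))))
  [4] S(S(mul(SSZ, SSZ)))
  [5] S(S(add(SSZ, mul(SZ, SSZ))))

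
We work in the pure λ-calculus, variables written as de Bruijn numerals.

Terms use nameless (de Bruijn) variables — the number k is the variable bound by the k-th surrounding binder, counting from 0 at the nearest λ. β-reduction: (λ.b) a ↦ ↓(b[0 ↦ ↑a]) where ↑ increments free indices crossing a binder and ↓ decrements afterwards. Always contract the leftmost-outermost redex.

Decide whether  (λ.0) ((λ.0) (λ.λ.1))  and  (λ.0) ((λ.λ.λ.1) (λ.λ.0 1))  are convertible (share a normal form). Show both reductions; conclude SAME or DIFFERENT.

Answer: SAME — A ⇓ λ.λ.1, B ⇓ λ.λ.1

Reduction:
Term A:
  start: (λ.0) ((λ.0) (λ.λ.1))
  [1] (λ.0) (λ.λ.1)
  [2] λ.λ.1

Term B:
  start: (λ.0) ((λ.λ.λ.1) (λ.λ.0 1))
  [1] (λ.λ.λ.1) (λ.λ.0 1)
  [2] λ.λ.1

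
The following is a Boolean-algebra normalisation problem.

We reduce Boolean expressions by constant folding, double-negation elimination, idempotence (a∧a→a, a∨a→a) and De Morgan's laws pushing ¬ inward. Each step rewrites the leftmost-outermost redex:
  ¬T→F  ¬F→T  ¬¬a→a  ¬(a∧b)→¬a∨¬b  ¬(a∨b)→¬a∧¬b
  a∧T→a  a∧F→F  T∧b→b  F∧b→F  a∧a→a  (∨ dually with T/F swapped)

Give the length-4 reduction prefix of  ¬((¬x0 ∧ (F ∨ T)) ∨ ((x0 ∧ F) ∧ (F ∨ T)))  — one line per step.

  start: ¬((¬x0 ∧ (F ∨ T)) ∨ ((x0 ∧ F) ∧ (F ∨ T)))
  →1  ¬(¬x0 ∧ (F ∨ T)) ∧ ¬((x0 ∧ F) ∧ (F ∨ T))
  →2  (¬¬x0 ∨ ¬(F ∨ T)) ∧ ¬((x0 ∧ F) ∧ (F ∨ T))
  →3  (x0 ∨ ¬(F ∨ T)) ∧ ¬((x0 ∧ F) ∧ (F ∨ T))
  →4  (x0 ∨ (¬F ∧ ¬T)) ∧ ¬((x0 ∧ F) ∧ (F ∨ T))

Answer: after 4 steps: (x0 ∨ (¬F ∧ ¬T)) ∧ ¬((x0 ∧ F) ∧ (F ∨ T))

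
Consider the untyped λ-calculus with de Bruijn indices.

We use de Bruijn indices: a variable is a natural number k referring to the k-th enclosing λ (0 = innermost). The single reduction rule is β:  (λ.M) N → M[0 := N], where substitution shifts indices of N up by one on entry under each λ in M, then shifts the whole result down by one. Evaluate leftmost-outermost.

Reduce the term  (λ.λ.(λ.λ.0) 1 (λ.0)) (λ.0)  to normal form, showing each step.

  start: (λ.λ.(λ.λ.0) 1 (λ.0)) (λ.0)
  →1  λ.(λ.λ.0) (λ.0) (λ.0)
  →2  λ.(λ.0) (λ.0)
  →3  λ.λ.0

Answer: normal form = λ.λ.0  (in 3 steps)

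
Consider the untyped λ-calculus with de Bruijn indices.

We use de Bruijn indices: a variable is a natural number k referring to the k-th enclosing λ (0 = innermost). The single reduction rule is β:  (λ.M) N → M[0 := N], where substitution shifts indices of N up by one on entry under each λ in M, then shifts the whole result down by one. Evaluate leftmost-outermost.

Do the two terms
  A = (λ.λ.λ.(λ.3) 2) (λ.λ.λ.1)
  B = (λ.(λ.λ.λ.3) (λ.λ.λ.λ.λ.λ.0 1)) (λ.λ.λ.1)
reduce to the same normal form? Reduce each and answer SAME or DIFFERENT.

Answer: SAME — A ⇓ λ.λ.λ.λ.λ.1, B ⇓ λ.λ.λ.λ.λ.1

Reduction:
Term A:
  start: (λ.λ.λ.(λ.3) 2) (λ.λ.λ.1)
  step 1: λ.λ.(λ.λ.λ.λ.1) (λ.λ.λ.1)
  step 2: λ.λ.λ.λ.λ.1

Term B:
  start: (λ.(λ.λ.λ.3) (λ.λ.λ.λ.λ.λ.0 1)) (λ.λ.λ.1)
  step 1: (λ.λ.λ.λ.λ.λ.1) (λ.λ.λ.λ.λ.λ.0 1)
  step 2: λ.λ.λ.λ.λ.1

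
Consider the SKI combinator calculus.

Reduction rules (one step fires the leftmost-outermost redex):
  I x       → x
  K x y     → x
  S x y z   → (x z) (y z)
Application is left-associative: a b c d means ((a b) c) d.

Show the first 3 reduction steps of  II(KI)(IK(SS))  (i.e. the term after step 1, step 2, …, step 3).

Answer: after 3 steps: I

Working:
  start: II(KI)(IK(SS))
  →1  I(KI)(IK(SS))
  →2  KI(IK(SS))
  →3  I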